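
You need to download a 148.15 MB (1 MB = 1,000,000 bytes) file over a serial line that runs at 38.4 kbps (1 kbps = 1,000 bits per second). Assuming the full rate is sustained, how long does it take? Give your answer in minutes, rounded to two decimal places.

514.41 minutes

148.15 MB = 148,150,000 bytes = 1,185,200,000 bits
38.4 kbps = 38,400 bits/s
time = 1,185,200,000 / 38,400 = 30,864.583 s
30,864.583 s / 60 = 514.41 minutes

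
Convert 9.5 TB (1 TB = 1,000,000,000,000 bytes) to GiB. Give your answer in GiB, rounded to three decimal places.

9.5 TB = 9.5 × 10^12 bytes = 9,500,000,000,000 bytes
1 GiB = 1,073,741,824 bytes
9,500,000,000,000 / 1,073,741,824 = 8,847.564 GiB

8,847.564 GiB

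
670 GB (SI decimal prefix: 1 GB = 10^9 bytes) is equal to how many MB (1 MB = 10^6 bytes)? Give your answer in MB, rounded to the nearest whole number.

670,000 MB

670 GB = 670 × 10^9 bytes = 670,000,000,000 bytes
1 MB = 10^6 bytes = 1,000,000 bytes
670,000,000,000 / 1,000,000 = 670,000 MB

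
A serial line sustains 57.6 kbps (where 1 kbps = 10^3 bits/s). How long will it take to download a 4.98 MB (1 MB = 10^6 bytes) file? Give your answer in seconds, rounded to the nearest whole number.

4.98 MB = 4,980,000 bytes = 39,840,000 bits
57.6 kbps = 57,600 bits/s
time = 39,840,000 / 57,600 = 692 s

692 seconds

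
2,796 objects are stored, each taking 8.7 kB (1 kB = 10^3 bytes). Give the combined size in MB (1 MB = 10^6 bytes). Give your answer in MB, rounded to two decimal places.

Total = 2,796 × 8.7 kB = 24325.2 kB
= 24325.2 × 1,000 bytes = 24,325,200 bytes
1 MB = 1,000,000 bytes
24,325,200 / 1,000,000 = 24.33 MB

24.33 MB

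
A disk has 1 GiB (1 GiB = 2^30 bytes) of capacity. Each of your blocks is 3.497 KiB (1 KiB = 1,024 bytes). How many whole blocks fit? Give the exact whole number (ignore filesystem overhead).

299,850

Capacity: 1 GiB = 1,073,741,824 bytes
Per item: 3.497 KiB = 3,580.928 bytes
⌊1,073,741,824 / 3,580.928⌋ = 299,850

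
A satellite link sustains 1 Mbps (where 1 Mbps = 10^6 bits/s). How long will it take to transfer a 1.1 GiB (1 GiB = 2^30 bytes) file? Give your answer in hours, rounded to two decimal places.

1.1 GiB = 1,181,116,006.4 bytes = 9,448,928,051.2 bits
1 Mbps = 1,000,000 bits/s
time = 9,448,928,051.2 / 1,000,000 = 9,448.9281 s
9,448.9281 s / 3600 = 2.62 hours

2.62 hours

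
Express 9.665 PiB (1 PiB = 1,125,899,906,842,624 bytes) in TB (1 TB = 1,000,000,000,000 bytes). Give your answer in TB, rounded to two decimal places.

9.665 PiB × 1,125,899,906,842,624 bytes/PiB = 10,881,822,599,633,960.96 bytes
1 TB = 1,000,000,000,000 bytes
10,881,822,599,633,960.96 / 1,000,000,000,000 = 10,881.82 TB

10,881.82 TB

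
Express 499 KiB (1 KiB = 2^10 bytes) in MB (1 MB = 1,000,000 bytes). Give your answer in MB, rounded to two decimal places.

0.51 MB

499 KiB = 499 × 2^10 bytes = 510,976 bytes
1 MB = 10^6 bytes = 1,000,000 bytes
510,976 / 1,000,000 = 0.51 MB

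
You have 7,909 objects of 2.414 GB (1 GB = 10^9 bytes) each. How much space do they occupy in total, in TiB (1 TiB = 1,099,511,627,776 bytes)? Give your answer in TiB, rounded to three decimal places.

Total = 7,909 × 2.414 GB = 19092.326 GB
= 19092.326 × 1,000,000,000 bytes = 19,092,326,000,000 bytes
1 TiB = 1,099,511,627,776 bytes
19,092,326,000,000 / 1,099,511,627,776 = 17.364 TiB

17.364 TiB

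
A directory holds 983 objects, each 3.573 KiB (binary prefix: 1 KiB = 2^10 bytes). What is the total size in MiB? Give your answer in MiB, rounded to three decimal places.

3.430 MiB

Total = 983 × 3.573 KiB = 3512.259 KiB
= 3512.259 × 1,024 bytes = 3,596,553.216 bytes
1 MiB = 1,048,576 bytes
3,596,553.216 / 1,048,576 = 3.430 MiB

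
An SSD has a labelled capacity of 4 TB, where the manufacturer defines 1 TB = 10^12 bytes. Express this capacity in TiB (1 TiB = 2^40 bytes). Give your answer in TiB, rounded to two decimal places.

3.64 TiB

4 TB = 4 × 10^12 bytes = 4,000,000,000,000 bytes
1 TiB = 1,099,511,627,776 bytes
4,000,000,000,000 / 1,099,511,627,776 = 3.64 TiB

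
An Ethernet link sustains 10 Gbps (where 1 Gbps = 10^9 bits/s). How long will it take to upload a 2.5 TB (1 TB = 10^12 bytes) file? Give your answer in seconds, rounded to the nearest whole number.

2.5 TB = 2,500,000,000,000 bytes = 20,000,000,000,000 bits
10 Gbps = 10,000,000,000 bits/s
time = 20,000,000,000,000 / 10,000,000,000 = 2,000 s

2,000 seconds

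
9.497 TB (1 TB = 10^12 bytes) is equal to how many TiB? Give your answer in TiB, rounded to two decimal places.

9.497 TB = 9.497 × 10^12 bytes = 9,497,000,000,000 bytes
1 TiB = 2^40 bytes = 1,099,511,627,776 bytes
9,497,000,000,000 / 1,099,511,627,776 = 8.64 TiB

8.64 TiB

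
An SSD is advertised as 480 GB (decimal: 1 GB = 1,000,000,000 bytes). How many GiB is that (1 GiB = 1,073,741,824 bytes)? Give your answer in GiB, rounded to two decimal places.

480 GB = 480 × 10^9 bytes = 480,000,000,000 bytes
1 GiB = 2^30 bytes = 1,073,741,824 bytes
480,000,000,000 / 1,073,741,824 = 447.03 GiB

447.03 GiB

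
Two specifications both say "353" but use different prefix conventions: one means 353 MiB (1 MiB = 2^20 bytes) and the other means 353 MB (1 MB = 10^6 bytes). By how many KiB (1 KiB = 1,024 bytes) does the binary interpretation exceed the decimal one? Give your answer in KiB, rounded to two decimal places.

353 MiB = 353 × 1,048,576 = 370,147,328 bytes
353 MB = 353 × 1,000,000 = 353,000,000 bytes
difference = 17,147,328 bytes
17,147,328 / 1,024 = 16,745.44 KiB

16,745.44 KiB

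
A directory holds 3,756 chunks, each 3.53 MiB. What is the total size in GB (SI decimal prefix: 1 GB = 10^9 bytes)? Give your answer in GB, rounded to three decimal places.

13.903 GB

Total = 3,756 × 3.53 MiB = 13258.68 MiB
= 13258.68 × 1,048,576 bytes = 13,902,733,639.68 bytes
1 GB = 1,000,000,000 bytes
13,902,733,639.68 / 1,000,000,000 = 13.903 GB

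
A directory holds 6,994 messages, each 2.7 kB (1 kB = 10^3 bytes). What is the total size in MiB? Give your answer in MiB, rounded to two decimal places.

18.01 MiB

Total = 6,994 × 2.7 kB = 18883.8 kB
= 18883.8 × 1,000 bytes = 18,883,800 bytes
1 MiB = 1,048,576 bytes
18,883,800 / 1,048,576 = 18.01 MiB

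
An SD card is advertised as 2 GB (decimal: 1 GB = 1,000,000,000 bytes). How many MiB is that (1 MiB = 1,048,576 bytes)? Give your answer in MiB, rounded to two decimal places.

1,907.35 MiB

2 GB = 2 × 10^9 bytes = 2,000,000,000 bytes
1 MiB = 2^20 bytes = 1,048,576 bytes
2,000,000,000 / 1,048,576 = 1,907.35 MiB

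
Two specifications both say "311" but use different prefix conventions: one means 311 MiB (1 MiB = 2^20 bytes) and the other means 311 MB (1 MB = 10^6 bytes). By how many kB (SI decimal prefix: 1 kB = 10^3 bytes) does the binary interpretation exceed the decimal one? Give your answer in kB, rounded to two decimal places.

311 MiB = 311 × 1,048,576 = 326,107,136 bytes
311 MB = 311 × 1,000,000 = 311,000,000 bytes
difference = 15,107,136 bytes
15,107,136 / 1,000 = 15,107.14 kB

15,107.14 kB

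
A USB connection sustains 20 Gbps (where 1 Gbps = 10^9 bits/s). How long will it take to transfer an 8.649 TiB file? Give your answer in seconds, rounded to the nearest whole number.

8.649 TiB = 9,509,676,068,634.624 bytes = 76,077,408,549,076.992 bits
20 Gbps = 20,000,000,000 bits/s
time = 76,077,408,549,076.992 / 20,000,000,000 = 3,804 s

3,804 seconds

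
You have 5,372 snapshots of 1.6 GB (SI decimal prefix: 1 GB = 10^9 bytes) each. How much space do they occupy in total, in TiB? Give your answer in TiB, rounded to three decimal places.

Total = 5,372 × 1.6 GB = 8595.2 GB
= 8595.2 × 1,000,000,000 bytes = 8,595,200,000,000 bytes
1 TiB = 1,099,511,627,776 bytes
8,595,200,000,000 / 1,099,511,627,776 = 7.817 TiB

7.817 TiB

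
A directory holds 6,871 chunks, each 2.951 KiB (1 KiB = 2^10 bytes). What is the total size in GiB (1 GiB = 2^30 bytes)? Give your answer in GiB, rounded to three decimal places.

0.019 GiB

Total = 6,871 × 2.951 KiB = 20276.321 KiB
= 20276.321 × 1,024 bytes = 20,762,952.704 bytes
1 GiB = 1,073,741,824 bytes
20,762,952.704 / 1,073,741,824 = 0.019 GiB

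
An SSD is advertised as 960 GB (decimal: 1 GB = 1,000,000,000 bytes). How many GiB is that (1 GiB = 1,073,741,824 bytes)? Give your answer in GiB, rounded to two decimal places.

894.07 GiB

960 GB × 1,000,000,000 bytes/GB = 960,000,000,000 bytes
1 GiB = 2^30 bytes = 1,073,741,824 bytes
960,000,000,000 / 1,073,741,824 = 894.07 GiB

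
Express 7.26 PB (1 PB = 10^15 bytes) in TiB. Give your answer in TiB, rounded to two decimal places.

6,602.93 TiB

7.26 PB = 7.26 × 10^15 bytes = 7,260,000,000,000,000 bytes
1 TiB = 2^40 bytes = 1,099,511,627,776 bytes
7,260,000,000,000,000 / 1,099,511,627,776 = 6,602.93 TiB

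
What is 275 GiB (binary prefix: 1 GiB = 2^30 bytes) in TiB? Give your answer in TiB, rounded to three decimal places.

0.269 TiB

275 GiB × 1,073,741,824 bytes/GiB = 295,279,001,600 bytes
1 TiB = 1,099,511,627,776 bytes
295,279,001,600 / 1,099,511,627,776 = 0.269 TiB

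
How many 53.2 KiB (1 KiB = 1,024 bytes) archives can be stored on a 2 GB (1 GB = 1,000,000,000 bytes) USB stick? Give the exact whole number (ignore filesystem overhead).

Capacity: 2 GB = 2,000,000,000 bytes
Per item: 53.2 KiB = 54,476.8 bytes
⌊2,000,000,000 / 54,476.8⌋ = 36,712

36,712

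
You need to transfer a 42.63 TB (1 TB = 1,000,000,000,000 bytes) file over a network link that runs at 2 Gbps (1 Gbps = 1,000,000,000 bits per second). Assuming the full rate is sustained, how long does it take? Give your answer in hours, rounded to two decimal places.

42.63 TB = 42,630,000,000,000 bytes = 341,040,000,000,000 bits
2 Gbps = 2,000,000,000 bits/s
time = 341,040,000,000,000 / 2,000,000,000 = 170,520.0000 s
170,520.0000 s / 3600 = 47.37 hours

47.37 hours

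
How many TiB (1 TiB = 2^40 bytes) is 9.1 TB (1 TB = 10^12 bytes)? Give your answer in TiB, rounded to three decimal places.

9.1 TB × 1,000,000,000,000 bytes/TB = 9,100,000,000,000 bytes
1 TiB = 2^40 bytes = 1,099,511,627,776 bytes
9,100,000,000,000 / 1,099,511,627,776 = 8.276 TiB

8.276 TiB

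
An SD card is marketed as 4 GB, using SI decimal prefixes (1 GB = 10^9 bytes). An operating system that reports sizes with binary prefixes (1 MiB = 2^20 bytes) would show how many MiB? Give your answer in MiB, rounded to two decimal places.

4 GB × 1,000,000,000 bytes/GB = 4,000,000,000 bytes
1 MiB = 1,048,576 bytes
4,000,000,000 / 1,048,576 = 3,814.70 MiB

3,814.70 MiB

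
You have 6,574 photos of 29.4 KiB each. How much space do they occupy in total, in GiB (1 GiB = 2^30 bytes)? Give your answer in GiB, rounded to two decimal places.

0.18 GiB

Total = 6,574 × 29.4 KiB = 193275.6 KiB
= 193275.6 × 1,024 bytes = 197,914,214.4 bytes
1 GiB = 1,073,741,824 bytes
197,914,214.4 / 1,073,741,824 = 0.18 GiB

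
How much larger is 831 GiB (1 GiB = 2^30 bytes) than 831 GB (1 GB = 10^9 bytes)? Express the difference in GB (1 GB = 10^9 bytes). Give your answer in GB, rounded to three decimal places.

61.279 GB

831 GiB = 831 × 1,073,741,824 = 892,279,455,744 bytes
831 GB = 831 × 1,000,000,000 = 831,000,000,000 bytes
difference = 61,279,455,744 bytes
61,279,455,744 / 1,000,000,000 = 61.279 GB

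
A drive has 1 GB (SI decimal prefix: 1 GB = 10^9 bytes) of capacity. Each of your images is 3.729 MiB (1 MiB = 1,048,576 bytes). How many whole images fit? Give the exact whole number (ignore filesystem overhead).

Capacity: 1 GB = 1,000,000,000 bytes
Per item: 3.729 MiB = 3,910,139.904 bytes
⌊1,000,000,000 / 3,910,139.904⌋ = 255

255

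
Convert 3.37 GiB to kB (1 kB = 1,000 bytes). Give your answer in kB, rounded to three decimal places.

3,618,509.947 kB

3.37 GiB = 3.37 × 2^30 bytes = 3,618,509,946.88 bytes
1 kB = 10^3 bytes = 1,000 bytes
3,618,509,946.88 / 1,000 = 3,618,509.947 kB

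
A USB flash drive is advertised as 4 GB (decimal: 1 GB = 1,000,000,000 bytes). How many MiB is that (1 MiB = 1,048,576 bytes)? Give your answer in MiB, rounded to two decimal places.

3,814.70 MiB

4 GB × 1,000,000,000 bytes/GB = 4,000,000,000 bytes
1 MiB = 1,048,576 bytes
4,000,000,000 / 1,048,576 = 3,814.70 MiB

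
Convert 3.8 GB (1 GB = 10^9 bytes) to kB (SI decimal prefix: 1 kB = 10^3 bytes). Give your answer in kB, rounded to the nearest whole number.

3,800,000 kB

3.8 GB = 3.8 × 10^9 bytes = 3,800,000,000 bytes
1 kB = 10^3 bytes = 1,000 bytes
3,800,000,000 / 1,000 = 3,800,000 kB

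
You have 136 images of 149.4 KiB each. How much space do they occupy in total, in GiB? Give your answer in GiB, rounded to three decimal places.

Total = 136 × 149.4 KiB = 20318.4 KiB
= 20318.4 × 1,024 bytes = 20,806,041.6 bytes
1 GiB = 1,073,741,824 bytes
20,806,041.6 / 1,073,741,824 = 0.019 GiB

0.019 GiB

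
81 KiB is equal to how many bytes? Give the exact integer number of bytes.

82,944 bytes

81 × 1,024 = 82,944 bytes  (1 KiB = 2^10 bytes)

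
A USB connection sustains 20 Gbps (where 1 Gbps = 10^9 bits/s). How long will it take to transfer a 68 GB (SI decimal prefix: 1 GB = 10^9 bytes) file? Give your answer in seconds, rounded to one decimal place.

27.2 seconds

68 GB = 68,000,000,000 bytes = 544,000,000,000 bits
20 Gbps = 20,000,000,000 bits/s
time = 544,000,000,000 / 20,000,000,000 = 27.2 s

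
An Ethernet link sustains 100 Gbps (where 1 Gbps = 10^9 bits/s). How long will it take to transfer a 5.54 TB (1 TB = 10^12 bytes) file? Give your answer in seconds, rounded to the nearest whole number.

443 seconds

5.54 TB = 5,540,000,000,000 bytes = 44,320,000,000,000 bits
100 Gbps = 100,000,000,000 bits/s
time = 44,320,000,000,000 / 100,000,000,000 = 443 s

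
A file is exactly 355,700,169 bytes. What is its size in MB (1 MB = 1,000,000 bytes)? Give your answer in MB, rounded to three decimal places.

355,700,169 bytes given.
1 MB = 10^6 bytes = 1,000,000 bytes
355,700,169 / 1,000,000 = 355.700 MB

355.700 MB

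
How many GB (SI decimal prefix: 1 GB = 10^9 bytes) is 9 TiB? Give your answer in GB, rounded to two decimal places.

9 TiB × 1,099,511,627,776 bytes/TiB = 9,895,604,649,984 bytes
1 GB = 1,000,000,000 bytes
9,895,604,649,984 / 1,000,000,000 = 9,895.60 GB

9,895.60 GB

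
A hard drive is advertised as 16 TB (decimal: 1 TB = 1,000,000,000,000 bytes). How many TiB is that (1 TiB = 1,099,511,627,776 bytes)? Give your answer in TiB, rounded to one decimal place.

16 TB × 1,000,000,000,000 bytes/TB = 16,000,000,000,000 bytes
1 TiB = 1,099,511,627,776 bytes
16,000,000,000,000 / 1,099,511,627,776 = 14.6 TiB

14.6 TiB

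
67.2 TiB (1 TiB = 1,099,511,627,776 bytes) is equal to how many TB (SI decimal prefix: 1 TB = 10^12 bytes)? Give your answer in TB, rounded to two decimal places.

67.2 TiB × 1,099,511,627,776 bytes/TiB = 73,887,181,386,547.2 bytes
1 TB = 10^12 bytes = 1,000,000,000,000 bytes
73,887,181,386,547.2 / 1,000,000,000,000 = 73.89 TB

73.89 TB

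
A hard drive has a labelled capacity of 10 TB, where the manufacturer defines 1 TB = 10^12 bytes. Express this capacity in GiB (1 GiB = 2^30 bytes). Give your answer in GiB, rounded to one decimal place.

9,313.2 GiB

10 TB × 1,000,000,000,000 bytes/TB = 10,000,000,000,000 bytes
1 GiB = 1,073,741,824 bytes
10,000,000,000,000 / 1,073,741,824 = 9,313.2 GiB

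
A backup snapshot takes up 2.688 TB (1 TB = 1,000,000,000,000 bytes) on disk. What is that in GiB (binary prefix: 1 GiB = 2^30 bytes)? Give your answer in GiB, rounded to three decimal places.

2.688 TB = 2.688 × 10^12 bytes = 2,688,000,000,000 bytes
1 GiB = 1,073,741,824 bytes
2,688,000,000,000 / 1,073,741,824 = 2,503.395 GiB

2,503.395 GiB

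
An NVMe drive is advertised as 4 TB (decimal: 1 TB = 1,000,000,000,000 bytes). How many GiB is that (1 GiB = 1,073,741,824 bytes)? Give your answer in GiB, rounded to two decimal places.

4 TB = 4 × 10^12 bytes = 4,000,000,000,000 bytes
1 GiB = 1,073,741,824 bytes
4,000,000,000,000 / 1,073,741,824 = 3,725.29 GiB

3,725.29 GiB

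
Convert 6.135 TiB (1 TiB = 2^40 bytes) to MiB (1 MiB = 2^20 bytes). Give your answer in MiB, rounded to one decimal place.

6.135 TiB × 1,099,511,627,776 bytes/TiB = 6,745,503,836,405.76 bytes
1 MiB = 2^20 bytes = 1,048,576 bytes
6,745,503,836,405.76 / 1,048,576 = 6,433,013.8 MiB

6,433,013.8 MiB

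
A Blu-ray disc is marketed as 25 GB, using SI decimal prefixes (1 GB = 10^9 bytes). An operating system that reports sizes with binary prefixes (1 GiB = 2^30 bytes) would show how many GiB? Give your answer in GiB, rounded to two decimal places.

23.28 GiB

25 GB = 25 × 10^9 bytes = 25,000,000,000 bytes
1 GiB = 2^30 bytes = 1,073,741,824 bytes
25,000,000,000 / 1,073,741,824 = 23.28 GiB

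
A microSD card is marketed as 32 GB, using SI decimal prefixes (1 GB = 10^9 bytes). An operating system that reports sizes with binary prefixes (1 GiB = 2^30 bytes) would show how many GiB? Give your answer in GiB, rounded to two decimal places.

29.80 GiB

32 GB × 1,000,000,000 bytes/GB = 32,000,000,000 bytes
1 GiB = 2^30 bytes = 1,073,741,824 bytes
32,000,000,000 / 1,073,741,824 = 29.80 GiB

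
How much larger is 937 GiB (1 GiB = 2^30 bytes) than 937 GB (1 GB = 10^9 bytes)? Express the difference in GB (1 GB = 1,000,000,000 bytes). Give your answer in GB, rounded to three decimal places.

69.096 GB

937 GiB = 937 × 1,073,741,824 = 1,006,096,089,088 bytes
937 GB = 937 × 1,000,000,000 = 937,000,000,000 bytes
difference = 69,096,089,088 bytes
69,096,089,088 / 1,000,000,000 = 69.096 GB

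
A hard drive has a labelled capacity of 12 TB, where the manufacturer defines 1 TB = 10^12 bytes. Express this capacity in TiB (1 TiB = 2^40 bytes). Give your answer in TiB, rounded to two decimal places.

12 TB = 12 × 10^12 bytes = 12,000,000,000,000 bytes
1 TiB = 1,099,511,627,776 bytes
12,000,000,000,000 / 1,099,511,627,776 = 10.91 TiB

10.91 TiB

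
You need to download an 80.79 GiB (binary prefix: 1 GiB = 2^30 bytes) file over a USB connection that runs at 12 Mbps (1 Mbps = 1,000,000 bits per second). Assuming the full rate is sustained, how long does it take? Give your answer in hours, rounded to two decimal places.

16.06 hours

80.79 GiB = 86,747,601,960.96 bytes = 693,980,815,687.68 bits
12 Mbps = 12,000,000 bits/s
time = 693,980,815,687.68 / 12,000,000 = 57,831.7346 s
57,831.7346 s / 3600 = 16.06 hours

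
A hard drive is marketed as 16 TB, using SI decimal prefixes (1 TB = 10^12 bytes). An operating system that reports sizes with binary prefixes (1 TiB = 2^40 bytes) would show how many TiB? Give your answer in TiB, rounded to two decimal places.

14.55 TiB

16 TB × 1,000,000,000,000 bytes/TB = 16,000,000,000,000 bytes
1 TiB = 2^40 bytes = 1,099,511,627,776 bytes
16,000,000,000,000 / 1,099,511,627,776 = 14.55 TiB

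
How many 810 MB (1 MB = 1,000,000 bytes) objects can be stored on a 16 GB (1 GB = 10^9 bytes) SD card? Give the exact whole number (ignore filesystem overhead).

19

Capacity: 16 GB = 16,000,000,000 bytes
Per item: 810 MB = 810,000,000 bytes
⌊16,000,000,000 / 810,000,000⌋ = 19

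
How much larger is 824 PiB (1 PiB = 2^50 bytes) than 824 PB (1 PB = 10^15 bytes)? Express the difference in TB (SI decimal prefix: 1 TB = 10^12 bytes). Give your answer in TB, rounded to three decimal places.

103,741.523 TB

824 PiB = 824 × 1,125,899,906,842,624 = 927,741,523,238,322,176 bytes
824 PB = 824 × 1,000,000,000,000,000 = 824,000,000,000,000,000 bytes
difference = 103,741,523,238,322,176 bytes
103,741,523,238,322,176 / 1,000,000,000,000 = 103,741.523 TB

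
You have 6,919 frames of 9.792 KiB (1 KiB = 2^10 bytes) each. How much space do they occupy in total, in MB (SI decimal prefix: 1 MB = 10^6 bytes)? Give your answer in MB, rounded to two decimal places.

Total = 6,919 × 9.792 KiB = 67750.848 KiB
= 67750.848 × 1,024 bytes = 69,376,868.352 bytes
1 MB = 1,000,000 bytes
69,376,868.352 / 1,000,000 = 69.38 MB

69.38 MB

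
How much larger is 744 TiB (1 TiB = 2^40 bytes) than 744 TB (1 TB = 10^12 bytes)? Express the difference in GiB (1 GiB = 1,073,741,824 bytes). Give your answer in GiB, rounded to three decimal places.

68,952.004 GiB

744 TiB = 744 × 1,099,511,627,776 = 818,036,651,065,344 bytes
744 TB = 744 × 1,000,000,000,000 = 744,000,000,000,000 bytes
difference = 74,036,651,065,344 bytes
74,036,651,065,344 / 1,073,741,824 = 68,952.004 GiB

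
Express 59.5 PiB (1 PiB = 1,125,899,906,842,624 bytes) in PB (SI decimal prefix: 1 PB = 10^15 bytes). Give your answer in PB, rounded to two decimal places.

59.5 PiB × 1,125,899,906,842,624 bytes/PiB = 66,991,044,457,136,128 bytes
1 PB = 1,000,000,000,000,000 bytes
66,991,044,457,136,128 / 1,000,000,000,000,000 = 66.99 PB

66.99 PB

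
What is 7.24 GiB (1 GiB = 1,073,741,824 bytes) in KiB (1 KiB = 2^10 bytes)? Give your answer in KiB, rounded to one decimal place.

7,591,690.2 KiB

7.24 GiB = 7.24 × 2^30 bytes = 7,773,890,805.76 bytes
1 KiB = 1,024 bytes
7,773,890,805.76 / 1,024 = 7,591,690.2 KiB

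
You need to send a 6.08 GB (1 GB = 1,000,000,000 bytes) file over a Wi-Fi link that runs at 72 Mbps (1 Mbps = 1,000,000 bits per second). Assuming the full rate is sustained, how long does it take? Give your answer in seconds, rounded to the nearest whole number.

676 seconds

6.08 GB = 6,080,000,000 bytes = 48,640,000,000 bits
72 Mbps = 72,000,000 bits/s
time = 48,640,000,000 / 72,000,000 = 676 s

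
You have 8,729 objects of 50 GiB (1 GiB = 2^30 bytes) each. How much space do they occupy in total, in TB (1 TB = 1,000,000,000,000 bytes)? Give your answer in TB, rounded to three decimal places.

Total = 8,729 × 50 GiB = 436,450 GiB
= 436,450 × 1,073,741,824 bytes = 468,634,619,084,800 bytes
1 TB = 1,000,000,000,000 bytes
468,634,619,084,800 / 1,000,000,000,000 = 468.635 TB

468.635 TB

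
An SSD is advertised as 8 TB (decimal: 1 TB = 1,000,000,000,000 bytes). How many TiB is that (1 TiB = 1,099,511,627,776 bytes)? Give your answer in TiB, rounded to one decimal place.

8 TB = 8 × 10^12 bytes = 8,000,000,000,000 bytes
1 TiB = 1,099,511,627,776 bytes
8,000,000,000,000 / 1,099,511,627,776 = 7.3 TiB

7.3 TiB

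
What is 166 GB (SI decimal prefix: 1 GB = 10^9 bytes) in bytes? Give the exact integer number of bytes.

166 × 1,000,000,000 = 166,000,000,000 bytes

166,000,000,000 bytes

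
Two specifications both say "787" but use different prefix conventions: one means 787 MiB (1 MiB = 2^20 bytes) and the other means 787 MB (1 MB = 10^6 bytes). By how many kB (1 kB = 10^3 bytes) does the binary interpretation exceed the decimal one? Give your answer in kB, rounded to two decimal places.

38,229.31 kB

787 MiB = 787 × 1,048,576 = 825,229,312 bytes
787 MB = 787 × 1,000,000 = 787,000,000 bytes
difference = 38,229,312 bytes
38,229,312 / 1,000 = 38,229.31 kB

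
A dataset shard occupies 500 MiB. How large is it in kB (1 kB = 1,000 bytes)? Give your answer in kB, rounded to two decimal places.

500 MiB = 500 × 2^20 bytes = 524,288,000 bytes
1 kB = 10^3 bytes = 1,000 bytes
524,288,000 / 1,000 = 524,288.00 kB

524,288.00 kB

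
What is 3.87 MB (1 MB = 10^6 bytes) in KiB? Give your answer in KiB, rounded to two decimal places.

3.87 MB = 3.87 × 10^6 bytes = 3,870,000 bytes
1 KiB = 1,024 bytes
3,870,000 / 1,024 = 3,779.30 KiB

3,779.30 KiB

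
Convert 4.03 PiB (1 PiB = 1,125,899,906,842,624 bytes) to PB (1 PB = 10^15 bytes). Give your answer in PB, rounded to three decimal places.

4.537 PB

4.03 PiB × 1,125,899,906,842,624 bytes/PiB = 4,537,376,624,575,774.72 bytes
1 PB = 10^15 bytes = 1,000,000,000,000,000 bytes
4,537,376,624,575,774.72 / 1,000,000,000,000,000 = 4.537 PB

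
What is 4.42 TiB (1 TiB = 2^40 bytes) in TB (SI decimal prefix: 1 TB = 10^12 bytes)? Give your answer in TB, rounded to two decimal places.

4.86 TB

4.42 TiB = 4.42 × 2^40 bytes = 4,859,841,394,769.92 bytes
1 TB = 1,000,000,000,000 bytes
4,859,841,394,769.92 / 1,000,000,000,000 = 4.86 TB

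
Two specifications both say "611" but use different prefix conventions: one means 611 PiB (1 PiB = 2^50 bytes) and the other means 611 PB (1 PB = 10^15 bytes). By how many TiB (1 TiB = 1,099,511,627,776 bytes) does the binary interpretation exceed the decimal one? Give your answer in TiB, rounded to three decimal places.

69,962.737 TiB

611 PiB = 611 × 1,125,899,906,842,624 = 687,924,843,080,843,264 bytes
611 PB = 611 × 1,000,000,000,000,000 = 611,000,000,000,000,000 bytes
difference = 76,924,843,080,843,264 bytes
76,924,843,080,843,264 / 1,099,511,627,776 = 69,962.737 TiB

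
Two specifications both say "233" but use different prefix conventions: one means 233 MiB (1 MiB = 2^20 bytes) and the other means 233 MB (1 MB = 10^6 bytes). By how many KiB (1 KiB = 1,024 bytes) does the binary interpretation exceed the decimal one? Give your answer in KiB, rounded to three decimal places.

233 MiB = 233 × 1,048,576 = 244,318,208 bytes
233 MB = 233 × 1,000,000 = 233,000,000 bytes
difference = 11,318,208 bytes
11,318,208 / 1,024 = 11,052.938 KiB

11,052.938 KiB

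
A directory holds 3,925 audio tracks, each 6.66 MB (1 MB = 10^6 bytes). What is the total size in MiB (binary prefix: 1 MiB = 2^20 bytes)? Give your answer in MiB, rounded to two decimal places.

Total = 3,925 × 6.66 MB = 26140.5 MB
= 26140.5 × 1,000,000 bytes = 26,140,500,000 bytes
1 MiB = 1,048,576 bytes
26,140,500,000 / 1,048,576 = 24,929.52 MiB

24,929.52 MiB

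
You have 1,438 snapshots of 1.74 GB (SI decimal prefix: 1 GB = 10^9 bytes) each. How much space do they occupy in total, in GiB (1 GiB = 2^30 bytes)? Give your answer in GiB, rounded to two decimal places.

2,330.28 GiB

Total = 1,438 × 1.74 GB = 2502.12 GB
= 2502.12 × 1,000,000,000 bytes = 2,502,120,000,000 bytes
1 GiB = 1,073,741,824 bytes
2,502,120,000,000 / 1,073,741,824 = 2,330.28 GiB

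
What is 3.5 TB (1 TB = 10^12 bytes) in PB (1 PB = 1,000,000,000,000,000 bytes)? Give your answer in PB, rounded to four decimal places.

3.5 TB = 3.5 × 10^12 bytes = 3,500,000,000,000 bytes
1 PB = 1,000,000,000,000,000 bytes
3,500,000,000,000 / 1,000,000,000,000,000 = 0.0035 PB

0.0035 PB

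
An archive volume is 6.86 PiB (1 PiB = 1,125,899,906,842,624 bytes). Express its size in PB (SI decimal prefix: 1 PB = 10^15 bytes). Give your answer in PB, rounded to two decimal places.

6.86 PiB = 6.86 × 2^50 bytes = 7,723,673,360,940,400.64 bytes
1 PB = 10^15 bytes = 1,000,000,000,000,000 bytes
7,723,673,360,940,400.64 / 1,000,000,000,000,000 = 7.72 PB

7.72 PB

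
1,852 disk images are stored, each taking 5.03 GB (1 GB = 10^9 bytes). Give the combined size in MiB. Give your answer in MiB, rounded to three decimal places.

8,884,010.315 MiB

Total = 1,852 × 5.03 GB = 9315.56 GB
= 9315.56 × 1,000,000,000 bytes = 9,315,560,000,000 bytes
1 MiB = 1,048,576 bytes
9,315,560,000,000 / 1,048,576 = 8,884,010.315 MiB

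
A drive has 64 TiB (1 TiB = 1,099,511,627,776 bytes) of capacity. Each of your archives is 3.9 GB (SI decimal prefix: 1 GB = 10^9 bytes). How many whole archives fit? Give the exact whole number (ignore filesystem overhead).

18,043

Capacity: 64 TiB = 70,368,744,177,664 bytes
Per item: 3.9 GB = 3,900,000,000 bytes
⌊70,368,744,177,664 / 3,900,000,000⌋ = 18,043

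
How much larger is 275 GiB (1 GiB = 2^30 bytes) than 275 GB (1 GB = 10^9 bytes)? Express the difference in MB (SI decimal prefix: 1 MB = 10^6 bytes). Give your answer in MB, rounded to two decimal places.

20,279.00 MB

275 GiB = 275 × 1,073,741,824 = 295,279,001,600 bytes
275 GB = 275 × 1,000,000,000 = 275,000,000,000 bytes
difference = 20,279,001,600 bytes
20,279,001,600 / 1,000,000 = 20,279.00 MB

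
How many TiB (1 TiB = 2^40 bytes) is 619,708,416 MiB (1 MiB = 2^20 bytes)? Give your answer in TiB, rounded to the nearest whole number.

619,708,416 MiB = 619,708,416 × 2^20 bytes = 649,811,372,015,616 bytes
1 TiB = 1,099,511,627,776 bytes
649,811,372,015,616 / 1,099,511,627,776 = 591 TiB

591 TiB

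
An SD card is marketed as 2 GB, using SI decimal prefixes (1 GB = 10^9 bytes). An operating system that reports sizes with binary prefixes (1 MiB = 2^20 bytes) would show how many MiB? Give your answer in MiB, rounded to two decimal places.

1,907.35 MiB

2 GB × 1,000,000,000 bytes/GB = 2,000,000,000 bytes
1 MiB = 1,048,576 bytes
2,000,000,000 / 1,048,576 = 1,907.35 MiB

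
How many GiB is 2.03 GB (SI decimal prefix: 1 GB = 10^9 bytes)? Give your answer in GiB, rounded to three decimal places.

2.03 GB × 1,000,000,000 bytes/GB = 2,030,000,000 bytes
1 GiB = 1,073,741,824 bytes
2,030,000,000 / 1,073,741,824 = 1.891 GiB

1.891 GiB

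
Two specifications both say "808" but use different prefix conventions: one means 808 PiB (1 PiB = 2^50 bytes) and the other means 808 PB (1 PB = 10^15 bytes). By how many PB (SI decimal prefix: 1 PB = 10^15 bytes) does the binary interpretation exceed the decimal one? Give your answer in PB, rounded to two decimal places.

101.73 PB

808 PiB = 808 × 1,125,899,906,842,624 = 909,727,124,728,840,192 bytes
808 PB = 808 × 1,000,000,000,000,000 = 808,000,000,000,000,000 bytes
difference = 101,727,124,728,840,192 bytes
101,727,124,728,840,192 / 1,000,000,000,000,000 = 101.73 PB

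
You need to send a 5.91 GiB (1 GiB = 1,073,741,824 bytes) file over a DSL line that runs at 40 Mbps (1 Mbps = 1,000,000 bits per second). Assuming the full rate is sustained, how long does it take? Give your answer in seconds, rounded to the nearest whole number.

1,269 seconds

5.91 GiB = 6,345,814,179.84 bytes = 50,766,513,438.72 bits
40 Mbps = 40,000,000 bits/s
time = 50,766,513,438.72 / 40,000,000 = 1,269 s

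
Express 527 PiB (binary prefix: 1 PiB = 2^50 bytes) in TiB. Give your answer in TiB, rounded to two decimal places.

539,648.00 TiB

527 PiB = 527 × 2^50 bytes = 593,349,250,906,062,848 bytes
1 TiB = 1,099,511,627,776 bytes
593,349,250,906,062,848 / 1,099,511,627,776 = 539,648.00 TiB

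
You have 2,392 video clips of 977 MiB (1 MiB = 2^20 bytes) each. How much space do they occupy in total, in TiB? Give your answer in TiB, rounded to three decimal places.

Total = 2,392 × 977 MiB = 2,336,984 MiB
= 2,336,984 × 1,048,576 bytes = 2,450,505,334,784 bytes
1 TiB = 1,099,511,627,776 bytes
2,450,505,334,784 / 1,099,511,627,776 = 2.229 TiB

2.229 TiB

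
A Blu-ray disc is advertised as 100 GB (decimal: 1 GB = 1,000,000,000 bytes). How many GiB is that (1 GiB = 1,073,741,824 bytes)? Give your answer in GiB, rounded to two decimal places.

100 GB = 100 × 10^9 bytes = 100,000,000,000 bytes
1 GiB = 1,073,741,824 bytes
100,000,000,000 / 1,073,741,824 = 93.13 GiB

93.13 GiB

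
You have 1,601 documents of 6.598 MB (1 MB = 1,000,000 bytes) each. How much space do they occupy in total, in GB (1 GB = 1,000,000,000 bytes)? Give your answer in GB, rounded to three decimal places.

10.563 GB

Total = 1,601 × 6.598 MB = 10563.398 MB
= 10563.398 × 1,000,000 bytes = 10,563,398,000 bytes
1 GB = 1,000,000,000 bytes
10,563,398,000 / 1,000,000,000 = 10.563 GB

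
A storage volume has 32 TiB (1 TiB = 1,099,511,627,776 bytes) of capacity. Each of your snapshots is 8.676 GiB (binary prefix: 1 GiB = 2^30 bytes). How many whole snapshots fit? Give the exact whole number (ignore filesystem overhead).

Capacity: 32 TiB = 35,184,372,088,832 bytes
Per item: 8.676 GiB = 9,315,784,065.024 bytes
⌊35,184,372,088,832 / 9,315,784,065.024⌋ = 3,776

3,776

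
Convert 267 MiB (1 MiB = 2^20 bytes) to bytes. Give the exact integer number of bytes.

279,969,792 bytes

267 × 1,048,576 = 279,969,792 bytes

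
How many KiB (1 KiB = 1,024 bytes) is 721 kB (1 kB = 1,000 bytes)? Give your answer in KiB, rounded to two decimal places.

704.10 KiB

721 kB = 721 × 10^3 bytes = 721,000 bytes
1 KiB = 2^10 bytes = 1,024 bytes
721,000 / 1,024 = 704.10 KiB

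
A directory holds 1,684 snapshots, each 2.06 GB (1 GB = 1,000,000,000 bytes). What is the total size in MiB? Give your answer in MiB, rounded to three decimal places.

Total = 1,684 × 2.06 GB = 3469.04 GB
= 3469.04 × 1,000,000,000 bytes = 3,469,040,000,000 bytes
1 MiB = 1,048,576 bytes
3,469,040,000,000 / 1,048,576 = 3,308,334.351 MiB

3,308,334.351 MiB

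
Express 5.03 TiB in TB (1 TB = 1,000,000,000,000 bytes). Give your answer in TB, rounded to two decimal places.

5.53 TB

5.03 TiB × 1,099,511,627,776 bytes/TiB = 5,530,543,487,713.28 bytes
1 TB = 10^12 bytes = 1,000,000,000,000 bytes
5,530,543,487,713.28 / 1,000,000,000,000 = 5.53 TB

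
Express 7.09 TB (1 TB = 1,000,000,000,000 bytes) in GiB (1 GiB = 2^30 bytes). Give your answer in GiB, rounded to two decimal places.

7.09 TB × 1,000,000,000,000 bytes/TB = 7,090,000,000,000 bytes
1 GiB = 2^30 bytes = 1,073,741,824 bytes
7,090,000,000,000 / 1,073,741,824 = 6,603.08 GiB

6,603.08 GiB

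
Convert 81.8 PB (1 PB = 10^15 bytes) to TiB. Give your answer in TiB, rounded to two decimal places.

74,396.67 TiB

81.8 PB = 81.8 × 10^15 bytes = 81,800,000,000,000,000 bytes
1 TiB = 2^40 bytes = 1,099,511,627,776 bytes
81,800,000,000,000,000 / 1,099,511,627,776 = 74,396.67 TiB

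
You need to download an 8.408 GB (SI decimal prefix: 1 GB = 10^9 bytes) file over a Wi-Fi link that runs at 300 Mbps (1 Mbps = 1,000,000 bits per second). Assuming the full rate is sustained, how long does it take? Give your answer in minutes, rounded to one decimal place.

3.7 minutes

8.408 GB = 8,408,000,000 bytes = 67,264,000,000 bits
300 Mbps = 300,000,000 bits/s
time = 67,264,000,000 / 300,000,000 = 224.21 s
224.21 s / 60 = 3.7 minutes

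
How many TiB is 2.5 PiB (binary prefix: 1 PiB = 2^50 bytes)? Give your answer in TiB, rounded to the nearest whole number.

2.5 PiB = 2.5 × 2^50 bytes = 2,814,749,767,106,560 bytes
1 TiB = 1,099,511,627,776 bytes
2,814,749,767,106,560 / 1,099,511,627,776 = 2,560 TiB

2,560 TiB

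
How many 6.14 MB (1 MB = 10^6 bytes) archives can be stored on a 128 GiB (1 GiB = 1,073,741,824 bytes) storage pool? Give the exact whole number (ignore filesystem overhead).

Capacity: 128 GiB = 137,438,953,472 bytes
Per item: 6.14 MB = 6,140,000 bytes
⌊137,438,953,472 / 6,140,000⌋ = 22,384

22,384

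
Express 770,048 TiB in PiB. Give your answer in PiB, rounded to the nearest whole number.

770,048 TiB = 770,048 × 2^40 bytes = 846,676,729,945,653,248 bytes
1 PiB = 2^50 bytes = 1,125,899,906,842,624 bytes
846,676,729,945,653,248 / 1,125,899,906,842,624 = 752 PiB

752 PiB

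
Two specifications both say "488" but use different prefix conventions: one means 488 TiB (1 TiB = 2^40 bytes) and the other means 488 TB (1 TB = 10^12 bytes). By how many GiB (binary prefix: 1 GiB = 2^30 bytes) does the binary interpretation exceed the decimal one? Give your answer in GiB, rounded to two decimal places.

45,226.58 GiB

488 TiB = 488 × 1,099,511,627,776 = 536,561,674,354,688 bytes
488 TB = 488 × 1,000,000,000,000 = 488,000,000,000,000 bytes
difference = 48,561,674,354,688 bytes
48,561,674,354,688 / 1,073,741,824 = 45,226.58 GiB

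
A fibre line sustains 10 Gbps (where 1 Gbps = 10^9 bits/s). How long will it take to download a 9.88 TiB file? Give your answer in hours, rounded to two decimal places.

9.88 TiB = 10,863,174,882,426.88 bytes = 86,905,399,059,415.04 bits
10 Gbps = 10,000,000,000 bits/s
time = 86,905,399,059,415.04 / 10,000,000,000 = 8,690.5399 s
8,690.5399 s / 3600 = 2.41 hours

2.41 hours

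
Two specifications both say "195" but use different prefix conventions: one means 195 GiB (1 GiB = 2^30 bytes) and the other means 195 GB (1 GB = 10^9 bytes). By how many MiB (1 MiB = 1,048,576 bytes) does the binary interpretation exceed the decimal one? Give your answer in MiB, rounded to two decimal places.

13,713.51 MiB

195 GiB = 195 × 1,073,741,824 = 209,379,655,680 bytes
195 GB = 195 × 1,000,000,000 = 195,000,000,000 bytes
difference = 14,379,655,680 bytes
14,379,655,680 / 1,048,576 = 13,713.51 MiB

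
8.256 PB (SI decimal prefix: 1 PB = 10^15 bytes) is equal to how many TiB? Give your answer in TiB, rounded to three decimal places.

7,508.788 TiB

8.256 PB × 1,000,000,000,000,000 bytes/PB = 8,256,000,000,000,000 bytes
1 TiB = 1,099,511,627,776 bytes
8,256,000,000,000,000 / 1,099,511,627,776 = 7,508.788 TiB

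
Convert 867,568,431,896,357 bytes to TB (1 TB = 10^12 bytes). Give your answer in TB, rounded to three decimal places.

867.568 TB

867,568,431,896,357 bytes given.
1 TB = 10^12 bytes = 1,000,000,000,000 bytes
867,568,431,896,357 / 1,000,000,000,000 = 867.568 TB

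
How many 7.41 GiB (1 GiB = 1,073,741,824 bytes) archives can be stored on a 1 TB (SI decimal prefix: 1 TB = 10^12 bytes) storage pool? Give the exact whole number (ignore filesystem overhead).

Capacity: 1 TB = 1,000,000,000,000 bytes
Per item: 7.41 GiB = 7,956,426,915.84 bytes
⌊1,000,000,000,000 / 7,956,426,915.84⌋ = 125

125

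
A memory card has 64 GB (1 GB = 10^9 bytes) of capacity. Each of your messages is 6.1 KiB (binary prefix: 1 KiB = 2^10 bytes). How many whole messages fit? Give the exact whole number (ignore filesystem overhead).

Capacity: 64 GB = 64,000,000,000 bytes
Per item: 6.1 KiB = 6,246.4 bytes
⌊64,000,000,000 / 6,246.4⌋ = 10,245,901

10,245,901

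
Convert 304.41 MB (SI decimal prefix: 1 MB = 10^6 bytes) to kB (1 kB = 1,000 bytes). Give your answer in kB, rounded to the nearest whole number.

304,410 kB

304.41 MB × 1,000,000 bytes/MB = 304,410,000 bytes
1 kB = 1,000 bytes
304,410,000 / 1,000 = 304,410 kB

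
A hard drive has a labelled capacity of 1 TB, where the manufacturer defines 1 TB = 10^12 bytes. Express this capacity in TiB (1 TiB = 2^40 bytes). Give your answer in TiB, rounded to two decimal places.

0.91 TiB

1 TB = 1 × 10^12 bytes = 1,000,000,000,000 bytes
1 TiB = 1,099,511,627,776 bytes
1,000,000,000,000 / 1,099,511,627,776 = 0.91 TiB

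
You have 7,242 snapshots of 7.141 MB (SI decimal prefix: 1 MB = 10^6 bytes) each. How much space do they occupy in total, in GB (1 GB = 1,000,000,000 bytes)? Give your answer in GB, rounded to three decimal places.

Total = 7,242 × 7.141 MB = 51715.122 MB
= 51715.122 × 1,000,000 bytes = 51,715,122,000 bytes
1 GB = 1,000,000,000 bytes
51,715,122,000 / 1,000,000,000 = 51.715 GB

51.715 GB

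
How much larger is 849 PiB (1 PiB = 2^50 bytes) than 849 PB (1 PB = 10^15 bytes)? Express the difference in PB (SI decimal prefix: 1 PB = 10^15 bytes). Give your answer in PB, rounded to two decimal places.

849 PiB = 849 × 1,125,899,906,842,624 = 955,889,020,909,387,776 bytes
849 PB = 849 × 1,000,000,000,000,000 = 849,000,000,000,000,000 bytes
difference = 106,889,020,909,387,776 bytes
106,889,020,909,387,776 / 1,000,000,000,000,000 = 106.89 PB

106.89 PB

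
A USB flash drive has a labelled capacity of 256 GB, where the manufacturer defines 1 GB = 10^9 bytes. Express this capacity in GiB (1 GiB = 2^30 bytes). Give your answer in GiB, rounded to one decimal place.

256 GB × 1,000,000,000 bytes/GB = 256,000,000,000 bytes
1 GiB = 1,073,741,824 bytes
256,000,000,000 / 1,073,741,824 = 238.4 GiB

238.4 GiB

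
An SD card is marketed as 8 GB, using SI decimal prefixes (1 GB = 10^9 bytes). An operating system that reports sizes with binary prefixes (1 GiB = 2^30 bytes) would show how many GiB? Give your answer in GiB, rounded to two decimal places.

7.45 GiB

8 GB = 8 × 10^9 bytes = 8,000,000,000 bytes
1 GiB = 1,073,741,824 bytes
8,000,000,000 / 1,073,741,824 = 7.45 GiB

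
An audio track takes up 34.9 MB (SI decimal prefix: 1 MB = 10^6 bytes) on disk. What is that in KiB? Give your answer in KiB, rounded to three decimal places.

34.9 MB × 1,000,000 bytes/MB = 34,900,000 bytes
1 KiB = 1,024 bytes
34,900,000 / 1,024 = 34,082.031 KiB

34,082.031 KiB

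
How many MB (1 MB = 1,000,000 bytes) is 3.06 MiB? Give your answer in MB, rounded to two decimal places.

3.21 MB

3.06 MiB = 3.06 × 2^20 bytes = 3,208,642.56 bytes
1 MB = 1,000,000 bytes
3,208,642.56 / 1,000,000 = 3.21 MB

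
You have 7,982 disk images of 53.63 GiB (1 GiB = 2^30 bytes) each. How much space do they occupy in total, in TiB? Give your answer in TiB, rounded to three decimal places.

418.042 TiB

Total = 7,982 × 53.63 GiB = 428074.66 GiB
= 428074.66 × 1,073,741,824 bytes = 459,641,666,236,579.84 bytes
1 TiB = 1,099,511,627,776 bytes
459,641,666,236,579.84 / 1,099,511,627,776 = 418.042 TiB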